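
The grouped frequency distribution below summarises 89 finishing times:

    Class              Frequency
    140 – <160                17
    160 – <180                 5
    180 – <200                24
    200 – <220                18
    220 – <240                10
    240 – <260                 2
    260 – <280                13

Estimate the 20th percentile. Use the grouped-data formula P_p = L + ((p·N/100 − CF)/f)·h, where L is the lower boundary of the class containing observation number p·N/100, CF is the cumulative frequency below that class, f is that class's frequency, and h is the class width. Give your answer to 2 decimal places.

163.20

N = 89; target position k = 20/100 · 89 = 17.8.
Cumulative frequencies: 17, 22, 46, 64, 74, 76, 89.
Observation 17.8 falls in the class 160 – <180.
L = 160, CF = 17, f = 5, h = 20.
P20 = 160 + ((17.8 − 17)/5)·20 = 160 + 3.2 = 163.2.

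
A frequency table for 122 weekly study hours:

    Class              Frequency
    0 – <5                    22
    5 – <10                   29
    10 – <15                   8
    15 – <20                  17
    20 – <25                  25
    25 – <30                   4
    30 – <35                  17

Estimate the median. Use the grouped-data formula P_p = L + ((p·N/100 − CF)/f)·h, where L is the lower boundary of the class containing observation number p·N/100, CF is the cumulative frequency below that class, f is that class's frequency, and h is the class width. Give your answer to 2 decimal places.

15.59

N = 122; target position k = 50/100 · 122 = 61.
Cumulative frequencies: 22, 51, 59, 76, 101, 105, 122.
Observation 61 falls in the class 15 – <20.
L = 15, CF = 59, f = 17, h = 5.
P50 = 15 + ((61 − 59)/17)·5 = 15 + 0.588235 = 15.5882.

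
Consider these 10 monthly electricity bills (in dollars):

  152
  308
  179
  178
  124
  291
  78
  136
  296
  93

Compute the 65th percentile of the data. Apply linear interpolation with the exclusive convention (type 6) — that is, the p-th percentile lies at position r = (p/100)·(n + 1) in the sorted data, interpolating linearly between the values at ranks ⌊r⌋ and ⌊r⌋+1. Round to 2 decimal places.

195.80

Sorted: 78, 93, 124, 136, 152, 178, 179, 291, 296, 308.
n = 10.
r = (65/100)·(10 + 1) = 7.15.
Rank 7 is 179 and rank 8 is 291.
Interpolate: 179 + 0.15·(291 − 179) = 179 + 0.15·112 = 195.8.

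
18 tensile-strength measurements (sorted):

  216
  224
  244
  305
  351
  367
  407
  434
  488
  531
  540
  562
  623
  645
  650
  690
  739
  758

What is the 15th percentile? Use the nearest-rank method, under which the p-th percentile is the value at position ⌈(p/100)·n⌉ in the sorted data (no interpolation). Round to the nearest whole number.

n = 18.
Position = ⌈15/100 · 18⌉ = ⌈2.7⌉ = 3.
The value at rank 3 is 244.

244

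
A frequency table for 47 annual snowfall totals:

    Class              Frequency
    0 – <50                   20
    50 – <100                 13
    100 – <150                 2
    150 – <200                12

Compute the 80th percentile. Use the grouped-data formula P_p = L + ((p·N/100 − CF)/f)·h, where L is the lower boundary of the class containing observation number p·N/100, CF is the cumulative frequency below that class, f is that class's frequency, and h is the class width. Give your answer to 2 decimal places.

160.83

N = 47; target position k = 80/100 · 47 = 37.6.
Cumulative frequencies: 20, 33, 35, 47.
Observation 37.6 falls in the class 150 – <200.
L = 150, CF = 35, f = 12, h = 50.
P80 = 150 + ((37.6 − 35)/12)·50 = 150 + 10.8333 = 160.833.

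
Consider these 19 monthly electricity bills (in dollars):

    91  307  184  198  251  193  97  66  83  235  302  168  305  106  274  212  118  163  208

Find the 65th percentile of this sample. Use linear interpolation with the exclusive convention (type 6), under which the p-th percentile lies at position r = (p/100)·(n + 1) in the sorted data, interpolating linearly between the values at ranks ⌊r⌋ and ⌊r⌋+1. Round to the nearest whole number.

212

Sorted: 66, 83, 91, 97, 106, 118, 163, 168, 184, 193, 198, 208, 212, 235, 251, 274, 302, 305, 307.
n = 19.
r = (65/100)·(19 + 1) = 13.
r is an integer, so P65 is the value at rank 13: 212.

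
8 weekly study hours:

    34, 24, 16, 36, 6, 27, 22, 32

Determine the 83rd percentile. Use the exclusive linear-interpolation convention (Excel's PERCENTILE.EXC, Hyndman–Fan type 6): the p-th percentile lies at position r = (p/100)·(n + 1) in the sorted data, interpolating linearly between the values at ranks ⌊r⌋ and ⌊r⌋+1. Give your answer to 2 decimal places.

Sorted: 6, 16, 22, 24, 27, 32, 34, 36.
n = 8.
r = (83/100)·(8 + 1) = 7.47.
Rank 7 is 34 and rank 8 is 36.
Interpolate: 34 + 0.47·(36 − 34) = 34 + 0.47·2 = 34.94.

34.94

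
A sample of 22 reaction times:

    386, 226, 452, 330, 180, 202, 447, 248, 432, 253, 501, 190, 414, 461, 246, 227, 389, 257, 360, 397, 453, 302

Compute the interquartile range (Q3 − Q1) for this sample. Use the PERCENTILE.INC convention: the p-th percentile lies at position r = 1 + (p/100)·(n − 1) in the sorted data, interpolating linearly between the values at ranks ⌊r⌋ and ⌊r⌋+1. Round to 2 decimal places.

181.00

Sorted: 180, 190, 202, 226, 227, 246, 248, 253, 257, 302, 330, 360, 386, 389, 397, 414, 432, 447, 452, 453, 461, 501.
n = 22.
P25: r = 6.25; ranks 6–7 are 246, 248; interpolating gives 246.5.
P75: r = 16.75; ranks 16–17 are 414, 432; interpolating gives 427.5.
Difference: 427.5 − 246.5 = 181.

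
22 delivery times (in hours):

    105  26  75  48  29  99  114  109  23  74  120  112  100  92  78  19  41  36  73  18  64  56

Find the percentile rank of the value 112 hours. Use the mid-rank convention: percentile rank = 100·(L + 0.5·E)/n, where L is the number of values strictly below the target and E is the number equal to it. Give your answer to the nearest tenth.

88.6

Sorted: 18, 19, 23, 26, 29, 36, 41, 48, 56, 64, 73, 74, 75, 78, 92, 99, 100, 105, 109, 112, 114, 120.
Count below 112: L = 19; count equal: E = 1; n = 22.
Percentile rank = 100·(19 + 0.5·1)/22 = 100·19.5/22 = 88.64.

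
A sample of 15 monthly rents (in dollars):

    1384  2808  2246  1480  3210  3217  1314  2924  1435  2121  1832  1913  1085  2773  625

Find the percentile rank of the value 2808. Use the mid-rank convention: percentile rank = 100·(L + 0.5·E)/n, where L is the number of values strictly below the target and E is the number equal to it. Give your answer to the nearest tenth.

76.7

Sorted: 625, 1085, 1314, 1384, 1435, 1480, 1832, 1913, 2121, 2246, 2773, 2808, 2924, 3210, 3217.
Count below 2808: L = 11; count equal: E = 1; n = 15.
Percentile rank = 100·(11 + 0.5·1)/15 = 100·11.5/15 = 76.67.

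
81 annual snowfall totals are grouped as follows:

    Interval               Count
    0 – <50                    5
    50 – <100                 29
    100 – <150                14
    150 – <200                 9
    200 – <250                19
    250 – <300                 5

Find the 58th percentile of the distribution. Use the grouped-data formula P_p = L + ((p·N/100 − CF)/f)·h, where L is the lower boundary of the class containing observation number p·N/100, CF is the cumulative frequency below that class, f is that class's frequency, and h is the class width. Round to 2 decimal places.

N = 81; target position k = 58/100 · 81 = 46.98.
Cumulative frequencies: 5, 34, 48, 57, 76, 81.
Observation 46.98 falls in the class 100 – <150.
L = 100, CF = 34, f = 14, h = 50.
P58 = 100 + ((46.98 − 34)/14)·50 = 100 + 46.3571 = 146.357.

146.36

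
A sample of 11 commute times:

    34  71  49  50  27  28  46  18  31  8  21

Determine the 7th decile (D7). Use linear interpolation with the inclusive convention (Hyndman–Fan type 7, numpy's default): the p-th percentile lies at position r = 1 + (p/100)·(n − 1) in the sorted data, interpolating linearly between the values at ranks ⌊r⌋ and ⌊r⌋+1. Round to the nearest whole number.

46

Sorted: 8, 18, 21, 27, 28, 31, 34, 46, 49, 50, 71.
n = 11.
r = 1 + (70/100)·(11 − 1) = 1 + 7 = 8.
r is an integer, so P70 is the value at rank 8: 46.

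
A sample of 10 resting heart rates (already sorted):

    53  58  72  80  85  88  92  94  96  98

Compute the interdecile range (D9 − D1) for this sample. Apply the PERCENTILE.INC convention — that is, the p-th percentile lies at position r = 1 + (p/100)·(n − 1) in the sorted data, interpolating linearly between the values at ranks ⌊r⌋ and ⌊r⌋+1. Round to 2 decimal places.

n = 10.
P10: r = 1.9; ranks 1–2 are 53, 58; interpolating gives 57.5.
P90: r = 9.1; ranks 9–10 are 96, 98; interpolating gives 96.2.
Difference: 96.2 − 57.5 = 38.7.

38.70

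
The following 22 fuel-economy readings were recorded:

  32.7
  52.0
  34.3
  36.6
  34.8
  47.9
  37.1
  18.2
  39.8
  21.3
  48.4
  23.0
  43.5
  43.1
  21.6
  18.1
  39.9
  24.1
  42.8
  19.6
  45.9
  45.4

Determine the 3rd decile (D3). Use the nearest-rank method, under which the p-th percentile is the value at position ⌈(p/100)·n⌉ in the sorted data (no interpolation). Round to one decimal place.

Sorted: 18.1, 18.2, 19.6, 21.3, 21.6, 23.0, 24.1, 32.7, 34.3, 34.8, 36.6, 37.1, 39.8, 39.9, 42.8, 43.1, 43.5, 45.4, 45.9, 47.9, 48.4, 52.0.
n = 22.
Position = ⌈30/100 · 22⌉ = ⌈6.6⌉ = 7.
The value at rank 7 is 24.1.

24.1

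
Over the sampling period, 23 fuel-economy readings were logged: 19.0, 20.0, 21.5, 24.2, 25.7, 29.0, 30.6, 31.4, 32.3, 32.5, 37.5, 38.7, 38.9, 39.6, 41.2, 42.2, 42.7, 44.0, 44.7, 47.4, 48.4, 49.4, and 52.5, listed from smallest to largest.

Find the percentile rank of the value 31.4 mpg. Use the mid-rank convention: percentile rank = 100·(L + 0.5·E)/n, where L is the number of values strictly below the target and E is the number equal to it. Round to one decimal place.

Count below 31.4: L = 7; count equal: E = 1; n = 23.
Percentile rank = 100·(7 + 0.5·1)/23 = 100·7.5/23 = 32.61.

32.6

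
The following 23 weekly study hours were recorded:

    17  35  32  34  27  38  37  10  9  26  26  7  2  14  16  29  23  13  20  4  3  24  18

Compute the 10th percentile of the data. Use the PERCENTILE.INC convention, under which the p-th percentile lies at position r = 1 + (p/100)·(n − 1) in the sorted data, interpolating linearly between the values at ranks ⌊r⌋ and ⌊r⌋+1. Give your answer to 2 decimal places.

Sorted: 2, 3, 4, 7, 9, 10, 13, 14, 16, 17, 18, 20, 23, 24, 26, 26, 27, 29, 32, 34, 35, 37, 38.
n = 23.
r = 1 + (10/100)·(23 − 1) = 1 + 2.2 = 3.2.
Rank 3 is 4 and rank 4 is 7.
Interpolate: 4 + 0.2·(7 − 4) = 4 + 0.2·3 = 4.6.

4.60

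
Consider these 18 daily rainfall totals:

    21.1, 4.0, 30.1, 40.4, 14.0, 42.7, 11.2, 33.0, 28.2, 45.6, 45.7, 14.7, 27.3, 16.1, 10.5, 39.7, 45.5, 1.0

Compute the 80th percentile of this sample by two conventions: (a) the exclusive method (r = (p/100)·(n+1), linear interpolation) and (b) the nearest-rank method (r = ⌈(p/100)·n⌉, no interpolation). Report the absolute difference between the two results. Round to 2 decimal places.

Sorted: 1.0, 4.0, 10.5, 11.2, 14.0, 14.7, 16.1, 21.1, 27.3, 28.2, 30.1, 33.0, 39.7, 40.4, 42.7, 45.5, 45.6, 45.7.
n = 18.
(a) r = 15.2; between ranks 15 (42.7) and 16 (45.5): 43.26.
(b) the nearest-rank method: rank 15 → 42.7.
|43.26 − 42.7| = 0.56.

0.56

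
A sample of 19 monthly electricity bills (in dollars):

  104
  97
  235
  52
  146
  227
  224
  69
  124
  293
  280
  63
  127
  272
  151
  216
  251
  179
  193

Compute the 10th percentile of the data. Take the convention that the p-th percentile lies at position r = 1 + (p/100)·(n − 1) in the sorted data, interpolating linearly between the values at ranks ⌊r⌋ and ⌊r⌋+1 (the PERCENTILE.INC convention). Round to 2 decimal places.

67.80

Sorted: 52, 63, 69, 97, 104, 124, 127, 146, 151, 179, 193, 216, 224, 227, 235, 251, 272, 280, 293.
n = 19.
r = 1 + (10/100)·(19 − 1) = 1 + 1.8 = 2.8.
Rank 2 is 63 and rank 3 is 69.
Interpolate: 63 + 0.8·(69 − 63) = 63 + 0.8·6 = 67.8.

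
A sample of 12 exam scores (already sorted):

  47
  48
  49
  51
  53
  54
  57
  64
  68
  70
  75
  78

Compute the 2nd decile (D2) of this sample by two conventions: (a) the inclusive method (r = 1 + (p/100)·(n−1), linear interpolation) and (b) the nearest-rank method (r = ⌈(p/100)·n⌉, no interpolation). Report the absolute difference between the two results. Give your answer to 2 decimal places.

0.40

n = 12.
(a) r = 3.2; between ranks 3 (49) and 4 (51): 49.4.
(b) the nearest-rank method: rank 3 → 49.
|49.4 − 49| = 0.4.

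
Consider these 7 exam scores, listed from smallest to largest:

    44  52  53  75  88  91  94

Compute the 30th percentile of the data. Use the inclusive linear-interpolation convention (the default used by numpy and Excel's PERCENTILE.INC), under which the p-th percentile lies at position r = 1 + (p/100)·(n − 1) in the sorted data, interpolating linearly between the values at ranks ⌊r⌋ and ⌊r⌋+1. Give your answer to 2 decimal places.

n = 7.
r = 1 + (30/100)·(7 − 1) = 1 + 1.8 = 2.8.
Rank 2 is 52 and rank 3 is 53.
Interpolate: 52 + 0.8·(53 − 52) = 52 + 0.8·1 = 52.8.

52.80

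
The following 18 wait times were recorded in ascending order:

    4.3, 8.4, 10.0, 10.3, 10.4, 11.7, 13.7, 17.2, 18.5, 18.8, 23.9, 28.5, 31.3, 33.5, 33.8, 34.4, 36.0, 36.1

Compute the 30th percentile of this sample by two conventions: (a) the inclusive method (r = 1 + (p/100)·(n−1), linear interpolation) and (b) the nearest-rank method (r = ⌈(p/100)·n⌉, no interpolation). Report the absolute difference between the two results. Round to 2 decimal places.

n = 18.
(a) r = 6.1; between ranks 6 (11.7) and 7 (13.7): 11.9.
(b) the nearest-rank method: rank 6 → 11.7.
|11.9 − 11.7| = 0.2.

0.20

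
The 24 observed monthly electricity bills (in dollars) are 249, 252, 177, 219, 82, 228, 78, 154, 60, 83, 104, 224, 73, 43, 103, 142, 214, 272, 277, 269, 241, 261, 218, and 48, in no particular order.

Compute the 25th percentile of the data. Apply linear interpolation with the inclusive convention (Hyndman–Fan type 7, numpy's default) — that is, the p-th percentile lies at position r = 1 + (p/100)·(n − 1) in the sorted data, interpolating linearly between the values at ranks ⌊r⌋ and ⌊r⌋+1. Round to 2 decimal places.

82.75

Sorted: 43, 48, 60, 73, 78, 82, 83, 103, 104, 142, 154, 177, 214, 218, 219, 224, 228, 241, 249, 252, 261, 269, 272, 277.
n = 24.
r = 1 + (25/100)·(24 − 1) = 1 + 5.75 = 6.75.
Rank 6 is 82 and rank 7 is 83.
Interpolate: 82 + 0.75·(83 − 82) = 82 + 0.75·1 = 82.75.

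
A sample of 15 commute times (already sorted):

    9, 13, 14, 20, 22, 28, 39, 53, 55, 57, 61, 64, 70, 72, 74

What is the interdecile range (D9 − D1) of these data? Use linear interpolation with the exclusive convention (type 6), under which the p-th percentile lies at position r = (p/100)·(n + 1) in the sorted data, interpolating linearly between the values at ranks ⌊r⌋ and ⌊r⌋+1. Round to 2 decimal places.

61.40

n = 15.
P10: r = 1.6; ranks 1–2 are 9, 13; interpolating gives 11.4.
P90: r = 14.4; ranks 14–15 are 72, 74; interpolating gives 72.8.
Difference: 72.8 − 11.4 = 61.4.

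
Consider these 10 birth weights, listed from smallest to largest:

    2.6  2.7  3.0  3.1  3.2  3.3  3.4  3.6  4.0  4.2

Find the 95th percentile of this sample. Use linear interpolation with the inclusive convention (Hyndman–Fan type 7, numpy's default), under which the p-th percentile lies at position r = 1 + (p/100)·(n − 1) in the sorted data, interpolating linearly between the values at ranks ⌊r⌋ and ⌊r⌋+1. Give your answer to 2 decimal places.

n = 10.
r = 1 + (95/100)·(10 − 1) = 1 + 8.55 = 9.55.
Rank 9 is 4.0 and rank 10 is 4.2.
Interpolate: 4.0 + 0.55·(4.2 − 4.0) = 4.0 + 0.55·0.2 = 4.11.

4.11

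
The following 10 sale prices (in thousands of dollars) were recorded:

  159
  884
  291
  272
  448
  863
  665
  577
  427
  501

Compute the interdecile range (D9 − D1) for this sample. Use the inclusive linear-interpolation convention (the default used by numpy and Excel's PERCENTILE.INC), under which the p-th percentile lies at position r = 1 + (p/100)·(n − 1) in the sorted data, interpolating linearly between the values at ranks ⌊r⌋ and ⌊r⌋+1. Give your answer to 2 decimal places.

604.40

Sorted: 159, 272, 291, 427, 448, 501, 577, 665, 863, 884.
n = 10.
P10: r = 1.9; ranks 1–2 are 159, 272; interpolating gives 260.7.
P90: r = 9.1; ranks 9–10 are 863, 884; interpolating gives 865.1.
Difference: 865.1 − 260.7 = 604.4.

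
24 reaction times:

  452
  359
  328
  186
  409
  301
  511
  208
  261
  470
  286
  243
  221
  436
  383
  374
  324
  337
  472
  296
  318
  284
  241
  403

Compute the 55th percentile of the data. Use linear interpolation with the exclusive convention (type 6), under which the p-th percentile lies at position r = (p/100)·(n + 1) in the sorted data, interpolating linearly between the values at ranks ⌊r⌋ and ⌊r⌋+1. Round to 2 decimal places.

334.75

Sorted: 186, 208, 221, 241, 243, 261, 284, 286, 296, 301, 318, 324, 328, 337, 359, 374, 383, 403, 409, 436, 452, 470, 472, 511.
n = 24.
r = (55/100)·(24 + 1) = 13.75.
Rank 13 is 328 and rank 14 is 337.
Interpolate: 328 + 0.75·(337 − 328) = 328 + 0.75·9 = 334.75.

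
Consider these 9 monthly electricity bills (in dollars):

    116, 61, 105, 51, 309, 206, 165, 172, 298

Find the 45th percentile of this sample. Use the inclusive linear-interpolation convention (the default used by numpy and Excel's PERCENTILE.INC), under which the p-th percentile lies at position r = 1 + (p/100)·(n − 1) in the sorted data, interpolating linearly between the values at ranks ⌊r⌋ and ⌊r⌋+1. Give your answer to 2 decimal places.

145.40

Sorted: 51, 61, 105, 116, 165, 172, 206, 298, 309.
n = 9.
r = 1 + (45/100)·(9 − 1) = 1 + 3.6 = 4.6.
Rank 4 is 116 and rank 5 is 165.
Interpolate: 116 + 0.6·(165 − 116) = 116 + 0.6·49 = 145.4.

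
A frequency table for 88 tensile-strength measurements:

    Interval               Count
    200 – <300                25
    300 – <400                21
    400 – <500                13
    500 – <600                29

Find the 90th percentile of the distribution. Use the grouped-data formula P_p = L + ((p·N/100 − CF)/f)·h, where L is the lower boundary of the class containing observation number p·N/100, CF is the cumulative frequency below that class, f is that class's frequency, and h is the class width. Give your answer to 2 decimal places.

N = 88; target position k = 90/100 · 88 = 79.2.
Cumulative frequencies: 25, 46, 59, 88.
Observation 79.2 falls in the class 500 – <600.
L = 500, CF = 59, f = 29, h = 100.
P90 = 500 + ((79.2 − 59)/29)·100 = 500 + 69.6552 = 569.655.

569.66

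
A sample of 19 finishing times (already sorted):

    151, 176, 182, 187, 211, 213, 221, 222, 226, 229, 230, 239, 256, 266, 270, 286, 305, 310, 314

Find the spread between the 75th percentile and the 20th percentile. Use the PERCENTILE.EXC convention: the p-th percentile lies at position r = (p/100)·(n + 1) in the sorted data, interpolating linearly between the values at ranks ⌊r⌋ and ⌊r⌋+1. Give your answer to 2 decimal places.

n = 19.
P20: r = 4 (integer) → 187.
P75: r = 15 (integer) → 270.
Difference: 270 − 187 = 83.

83.00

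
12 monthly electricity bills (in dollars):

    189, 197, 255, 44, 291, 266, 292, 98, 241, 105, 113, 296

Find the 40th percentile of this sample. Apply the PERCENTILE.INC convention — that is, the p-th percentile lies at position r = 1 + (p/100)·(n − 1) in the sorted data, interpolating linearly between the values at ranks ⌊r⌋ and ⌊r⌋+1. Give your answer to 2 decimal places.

Sorted: 44, 98, 105, 113, 189, 197, 241, 255, 266, 291, 292, 296.
n = 12.
r = 1 + (40/100)·(12 − 1) = 1 + 4.4 = 5.4.
Rank 5 is 189 and rank 6 is 197.
Interpolate: 189 + 0.4·(197 − 189) = 189 + 0.4·8 = 192.2.

192.20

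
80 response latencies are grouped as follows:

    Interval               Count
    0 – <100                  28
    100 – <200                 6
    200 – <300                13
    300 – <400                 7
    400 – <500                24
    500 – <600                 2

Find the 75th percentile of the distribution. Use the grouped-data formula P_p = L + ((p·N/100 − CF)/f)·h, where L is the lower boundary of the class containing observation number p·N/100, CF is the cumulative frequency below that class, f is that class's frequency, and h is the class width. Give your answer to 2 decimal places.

425.00

N = 80; target position k = 75/100 · 80 = 60.
Cumulative frequencies: 28, 34, 47, 54, 78, 80.
Observation 60 falls in the class 400 – <500.
L = 400, CF = 54, f = 24, h = 100.
P75 = 400 + ((60 − 54)/24)·100 = 400 + 25 = 425.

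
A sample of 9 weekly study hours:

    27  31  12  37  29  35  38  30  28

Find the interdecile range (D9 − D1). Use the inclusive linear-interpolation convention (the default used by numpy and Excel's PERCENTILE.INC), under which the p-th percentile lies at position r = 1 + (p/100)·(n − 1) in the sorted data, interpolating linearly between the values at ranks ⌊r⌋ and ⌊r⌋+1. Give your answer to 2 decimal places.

Sorted: 12, 27, 28, 29, 30, 31, 35, 37, 38.
n = 9.
P10: r = 1.8; ranks 1–2 are 12, 27; interpolating gives 24.
P90: r = 8.2; ranks 8–9 are 37, 38; interpolating gives 37.2.
Difference: 37.2 − 24 = 13.2.

13.20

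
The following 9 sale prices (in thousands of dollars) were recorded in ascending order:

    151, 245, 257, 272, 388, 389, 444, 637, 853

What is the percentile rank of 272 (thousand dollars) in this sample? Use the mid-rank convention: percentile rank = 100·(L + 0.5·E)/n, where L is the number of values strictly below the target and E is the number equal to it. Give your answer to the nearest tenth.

Count below 272: L = 3; count equal: E = 1; n = 9.
Percentile rank = 100·(3 + 0.5·1)/9 = 100·3.5/9 = 38.89.

38.9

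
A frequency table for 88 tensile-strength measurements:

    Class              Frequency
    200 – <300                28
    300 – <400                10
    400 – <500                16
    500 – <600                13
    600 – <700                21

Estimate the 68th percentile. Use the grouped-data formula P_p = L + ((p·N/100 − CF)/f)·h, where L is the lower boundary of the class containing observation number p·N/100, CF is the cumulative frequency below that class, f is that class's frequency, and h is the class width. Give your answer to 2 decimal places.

N = 88; target position k = 68/100 · 88 = 59.84.
Cumulative frequencies: 28, 38, 54, 67, 88.
Observation 59.84 falls in the class 500 – <600.
L = 500, CF = 54, f = 13, h = 100.
P68 = 500 + ((59.84 − 54)/13)·100 = 500 + 44.9231 = 544.923.

544.92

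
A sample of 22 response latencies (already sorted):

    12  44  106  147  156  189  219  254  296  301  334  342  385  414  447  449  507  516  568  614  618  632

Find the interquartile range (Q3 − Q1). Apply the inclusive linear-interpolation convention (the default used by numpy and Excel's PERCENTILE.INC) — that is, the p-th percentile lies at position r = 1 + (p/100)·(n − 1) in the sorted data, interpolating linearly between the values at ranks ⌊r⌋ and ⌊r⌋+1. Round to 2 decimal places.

296.00

n = 22.
P25: r = 6.25; ranks 6–7 are 189, 219; interpolating gives 196.5.
P75: r = 16.75; ranks 16–17 are 449, 507; interpolating gives 492.5.
Difference: 492.5 − 196.5 = 296.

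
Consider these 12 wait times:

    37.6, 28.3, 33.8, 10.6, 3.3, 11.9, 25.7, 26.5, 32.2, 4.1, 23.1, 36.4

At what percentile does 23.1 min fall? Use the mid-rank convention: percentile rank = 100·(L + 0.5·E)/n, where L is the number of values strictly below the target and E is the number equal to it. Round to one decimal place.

37.5

Sorted: 3.3, 4.1, 10.6, 11.9, 23.1, 25.7, 26.5, 28.3, 32.2, 33.8, 36.4, 37.6.
Count below 23.1: L = 4; count equal: E = 1; n = 12.
Percentile rank = 100·(4 + 0.5·1)/12 = 100·4.5/12 = 37.5.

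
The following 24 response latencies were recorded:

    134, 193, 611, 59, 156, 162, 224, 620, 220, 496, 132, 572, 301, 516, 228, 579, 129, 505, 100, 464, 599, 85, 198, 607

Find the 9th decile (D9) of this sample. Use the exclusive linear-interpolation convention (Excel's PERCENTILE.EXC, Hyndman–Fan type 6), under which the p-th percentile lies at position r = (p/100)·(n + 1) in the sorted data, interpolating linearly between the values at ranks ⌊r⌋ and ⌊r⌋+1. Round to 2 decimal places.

609.00

Sorted: 59, 85, 100, 129, 132, 134, 156, 162, 193, 198, 220, 224, 228, 301, 464, 496, 505, 516, 572, 579, 599, 607, 611, 620.
n = 24.
r = (90/100)·(24 + 1) = 22.5.
Rank 22 is 607 and rank 23 is 611.
Interpolate: 607 + 0.5·(611 − 607) = 607 + 0.5·4 = 609.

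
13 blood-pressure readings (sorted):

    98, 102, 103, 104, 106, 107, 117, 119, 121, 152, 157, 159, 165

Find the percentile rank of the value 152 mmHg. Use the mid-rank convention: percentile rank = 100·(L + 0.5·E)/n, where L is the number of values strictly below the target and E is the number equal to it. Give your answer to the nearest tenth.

73.1

Count below 152: L = 9; count equal: E = 1; n = 13.
Percentile rank = 100·(9 + 0.5·1)/13 = 100·9.5/13 = 73.08.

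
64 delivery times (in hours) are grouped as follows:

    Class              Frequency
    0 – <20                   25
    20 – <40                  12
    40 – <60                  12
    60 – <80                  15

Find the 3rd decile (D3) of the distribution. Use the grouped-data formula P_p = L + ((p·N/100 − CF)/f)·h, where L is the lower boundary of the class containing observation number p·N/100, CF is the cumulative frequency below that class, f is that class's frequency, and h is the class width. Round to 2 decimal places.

N = 64; target position k = 30/100 · 64 = 19.2.
Cumulative frequencies: 25, 37, 49, 64.
Observation 19.2 falls in the class 0 – <20.
L = 0, CF = 0, f = 25, h = 20.
P30 = 0 + ((19.2 − 0)/25)·20 = 0 + 15.36 = 15.36.

15.36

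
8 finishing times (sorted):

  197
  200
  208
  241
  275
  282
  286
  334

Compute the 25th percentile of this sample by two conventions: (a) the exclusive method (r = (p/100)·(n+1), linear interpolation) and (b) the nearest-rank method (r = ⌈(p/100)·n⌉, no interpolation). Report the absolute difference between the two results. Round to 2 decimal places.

n = 8.
(a) r = 2.25; between ranks 2 (200) and 3 (208): 202.
(b) the nearest-rank method: rank 2 → 200.
|202 − 200| = 2.

2.00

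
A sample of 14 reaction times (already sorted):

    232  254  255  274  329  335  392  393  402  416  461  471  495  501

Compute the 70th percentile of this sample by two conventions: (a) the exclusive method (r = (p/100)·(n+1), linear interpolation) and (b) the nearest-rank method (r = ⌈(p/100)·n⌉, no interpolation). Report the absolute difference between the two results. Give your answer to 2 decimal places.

22.50

n = 14.
(a) r = 10.5; between ranks 10 (416) and 11 (461): 438.5.
(b) the nearest-rank method: rank 10 → 416.
|438.5 − 416| = 22.5.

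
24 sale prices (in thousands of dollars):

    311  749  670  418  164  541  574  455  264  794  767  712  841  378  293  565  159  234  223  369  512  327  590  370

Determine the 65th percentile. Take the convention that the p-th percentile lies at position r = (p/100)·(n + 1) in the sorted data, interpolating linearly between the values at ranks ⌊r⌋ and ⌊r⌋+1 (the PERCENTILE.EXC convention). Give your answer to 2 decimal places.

Sorted: 159, 164, 223, 234, 264, 293, 311, 327, 369, 370, 378, 418, 455, 512, 541, 565, 574, 590, 670, 712, 749, 767, 794, 841.
n = 24.
r = (65/100)·(24 + 1) = 16.25.
Rank 16 is 565 and rank 17 is 574.
Interpolate: 565 + 0.25·(574 − 565) = 565 + 0.25·9 = 567.25.

567.25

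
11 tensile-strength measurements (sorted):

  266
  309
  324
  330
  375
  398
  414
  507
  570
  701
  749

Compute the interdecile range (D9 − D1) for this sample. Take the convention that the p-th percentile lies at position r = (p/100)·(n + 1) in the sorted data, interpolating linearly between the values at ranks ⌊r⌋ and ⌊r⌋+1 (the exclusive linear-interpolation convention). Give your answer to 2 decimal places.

n = 11.
P10: r = 1.2; ranks 1–2 are 266, 309; interpolating gives 274.6.
P90: r = 10.8; ranks 10–11 are 701, 749; interpolating gives 739.4.
Difference: 739.4 − 274.6 = 464.8.

464.80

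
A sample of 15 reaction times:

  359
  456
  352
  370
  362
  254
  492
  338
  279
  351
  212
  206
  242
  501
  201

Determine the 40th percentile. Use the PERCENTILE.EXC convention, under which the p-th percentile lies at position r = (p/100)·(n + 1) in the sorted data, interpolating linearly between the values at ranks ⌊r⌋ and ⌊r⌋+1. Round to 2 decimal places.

Sorted: 201, 206, 212, 242, 254, 279, 338, 351, 352, 359, 362, 370, 456, 492, 501.
n = 15.
r = (40/100)·(15 + 1) = 6.4.
Rank 6 is 279 and rank 7 is 338.
Interpolate: 279 + 0.4·(338 − 279) = 279 + 0.4·59 = 302.6.

302.60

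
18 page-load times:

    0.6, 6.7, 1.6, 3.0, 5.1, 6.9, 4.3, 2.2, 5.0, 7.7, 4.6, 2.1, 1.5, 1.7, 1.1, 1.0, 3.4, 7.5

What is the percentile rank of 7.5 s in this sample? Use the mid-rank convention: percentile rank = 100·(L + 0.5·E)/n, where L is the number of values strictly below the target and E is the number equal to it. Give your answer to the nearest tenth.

Sorted: 0.6, 1.0, 1.1, 1.5, 1.6, 1.7, 2.1, 2.2, 3.0, 3.4, 4.3, 4.6, 5.0, 5.1, 6.7, 6.9, 7.5, 7.7.
Count below 7.5: L = 16; count equal: E = 1; n = 18.
Percentile rank = 100·(16 + 0.5·1)/18 = 100·16.5/18 = 91.67.

91.7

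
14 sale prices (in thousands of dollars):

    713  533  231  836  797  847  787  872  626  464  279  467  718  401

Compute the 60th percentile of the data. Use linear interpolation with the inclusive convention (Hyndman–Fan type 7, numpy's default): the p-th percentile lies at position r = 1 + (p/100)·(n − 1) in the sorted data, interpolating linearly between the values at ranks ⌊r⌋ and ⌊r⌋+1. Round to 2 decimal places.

717.00

Sorted: 231, 279, 401, 464, 467, 533, 626, 713, 718, 787, 797, 836, 847, 872.
n = 14.
r = 1 + (60/100)·(14 − 1) = 1 + 7.8 = 8.8.
Rank 8 is 713 and rank 9 is 718.
Interpolate: 713 + 0.8·(718 − 713) = 713 + 0.8·5 = 717.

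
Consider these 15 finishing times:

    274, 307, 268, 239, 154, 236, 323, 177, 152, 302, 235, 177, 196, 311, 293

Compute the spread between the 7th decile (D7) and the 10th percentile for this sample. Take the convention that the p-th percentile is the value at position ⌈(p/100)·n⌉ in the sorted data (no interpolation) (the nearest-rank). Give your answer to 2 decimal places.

Sorted: 152, 154, 177, 177, 196, 235, 236, 239, 268, 274, 293, 302, 307, 311, 323.
n = 15.
P10: rank ⌈10/100·15⌉ = 2 → 154.
P70: rank ⌈70/100·15⌉ = 11 → 293.
Difference: 293 − 154 = 139.

139.00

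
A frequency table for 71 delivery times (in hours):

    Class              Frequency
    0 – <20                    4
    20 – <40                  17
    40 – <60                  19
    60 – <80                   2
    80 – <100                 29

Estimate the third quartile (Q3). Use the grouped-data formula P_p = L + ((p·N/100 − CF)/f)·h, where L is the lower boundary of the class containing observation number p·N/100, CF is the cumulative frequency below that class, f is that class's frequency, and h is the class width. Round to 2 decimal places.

87.76

N = 71; target position k = 75/100 · 71 = 53.25.
Cumulative frequencies: 4, 21, 40, 42, 71.
Observation 53.25 falls in the class 80 – <100.
L = 80, CF = 42, f = 29, h = 20.
P75 = 80 + ((53.25 − 42)/29)·20 = 80 + 7.75862 = 87.7586.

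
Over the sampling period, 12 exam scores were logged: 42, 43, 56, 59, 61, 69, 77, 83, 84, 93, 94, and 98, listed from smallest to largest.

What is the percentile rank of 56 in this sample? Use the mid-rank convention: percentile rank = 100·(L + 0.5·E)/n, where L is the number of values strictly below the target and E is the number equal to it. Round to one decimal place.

Count below 56: L = 2; count equal: E = 1; n = 12.
Percentile rank = 100·(2 + 0.5·1)/12 = 100·2.5/12 = 20.83.

20.8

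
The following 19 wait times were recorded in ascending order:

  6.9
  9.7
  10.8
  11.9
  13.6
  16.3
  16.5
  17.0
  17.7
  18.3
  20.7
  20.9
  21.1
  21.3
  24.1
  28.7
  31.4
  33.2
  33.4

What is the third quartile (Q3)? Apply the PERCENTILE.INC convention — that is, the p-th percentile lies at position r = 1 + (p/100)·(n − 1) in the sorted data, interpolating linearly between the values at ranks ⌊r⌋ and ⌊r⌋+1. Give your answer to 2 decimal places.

22.70

n = 19.
r = 1 + (75/100)·(19 − 1) = 1 + 13.5 = 14.5.
Rank 14 is 21.3 and rank 15 is 24.1.
Interpolate: 21.3 + 0.5·(24.1 − 21.3) = 21.3 + 0.5·2.8 = 22.7.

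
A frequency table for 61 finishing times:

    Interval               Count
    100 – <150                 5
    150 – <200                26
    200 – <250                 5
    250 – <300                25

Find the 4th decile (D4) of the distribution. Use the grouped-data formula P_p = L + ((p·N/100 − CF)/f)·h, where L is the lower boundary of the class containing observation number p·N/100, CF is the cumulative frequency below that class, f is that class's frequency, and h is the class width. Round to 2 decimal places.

N = 61; target position k = 40/100 · 61 = 24.4.
Cumulative frequencies: 5, 31, 36, 61.
Observation 24.4 falls in the class 150 – <200.
L = 150, CF = 5, f = 26, h = 50.
P40 = 150 + ((24.4 − 5)/26)·50 = 150 + 37.3077 = 187.308.

187.31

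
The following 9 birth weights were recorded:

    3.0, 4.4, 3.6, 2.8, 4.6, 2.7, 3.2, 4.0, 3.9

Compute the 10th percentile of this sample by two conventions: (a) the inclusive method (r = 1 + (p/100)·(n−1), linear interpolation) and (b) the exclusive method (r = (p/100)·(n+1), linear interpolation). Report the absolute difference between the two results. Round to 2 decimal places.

Sorted: 2.7, 2.8, 3.0, 3.2, 3.6, 3.9, 4.0, 4.4, 4.6.
n = 9.
(a) r = 1.8; between ranks 1 (2.7) and 2 (2.8): 2.78.
(b) r = 1 → value at rank 1 = 2.7.
|2.78 − 2.7| = 0.08.

0.08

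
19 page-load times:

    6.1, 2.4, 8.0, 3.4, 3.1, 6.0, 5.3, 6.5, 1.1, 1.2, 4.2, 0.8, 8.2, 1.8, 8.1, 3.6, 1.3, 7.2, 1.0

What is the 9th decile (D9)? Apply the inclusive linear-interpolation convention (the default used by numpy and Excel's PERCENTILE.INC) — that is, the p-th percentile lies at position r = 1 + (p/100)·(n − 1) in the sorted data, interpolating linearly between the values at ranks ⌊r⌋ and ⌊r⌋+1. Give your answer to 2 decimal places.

8.02

Sorted: 0.8, 1.0, 1.1, 1.2, 1.3, 1.8, 2.4, 3.1, 3.4, 3.6, 4.2, 5.3, 6.0, 6.1, 6.5, 7.2, 8.0, 8.1, 8.2.
n = 19.
r = 1 + (90/100)·(19 − 1) = 1 + 16.2 = 17.2.
Rank 17 is 8.0 and rank 18 is 8.1.
Interpolate: 8.0 + 0.2·(8.1 − 8.0) = 8.0 + 0.2·0.1 = 8.02.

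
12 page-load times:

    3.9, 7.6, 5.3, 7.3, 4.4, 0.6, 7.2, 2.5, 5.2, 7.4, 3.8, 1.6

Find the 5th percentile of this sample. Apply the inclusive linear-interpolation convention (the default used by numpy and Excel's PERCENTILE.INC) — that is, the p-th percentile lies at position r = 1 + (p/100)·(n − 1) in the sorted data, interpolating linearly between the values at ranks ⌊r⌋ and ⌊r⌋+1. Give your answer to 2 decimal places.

Sorted: 0.6, 1.6, 2.5, 3.8, 3.9, 4.4, 5.2, 5.3, 7.2, 7.3, 7.4, 7.6.
n = 12.
r = 1 + (5/100)·(12 − 1) = 1 + 0.55 = 1.55.
Rank 1 is 0.6 and rank 2 is 1.6.
Interpolate: 0.6 + 0.55·(1.6 − 0.6) = 0.6 + 0.55·1 = 1.15.

1.15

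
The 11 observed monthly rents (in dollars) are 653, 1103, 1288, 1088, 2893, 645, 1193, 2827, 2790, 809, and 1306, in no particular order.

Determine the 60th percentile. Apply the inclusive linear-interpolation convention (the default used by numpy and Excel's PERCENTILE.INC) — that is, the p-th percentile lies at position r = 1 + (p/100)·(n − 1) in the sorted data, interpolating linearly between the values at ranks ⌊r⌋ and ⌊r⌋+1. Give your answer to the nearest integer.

Sorted: 645, 653, 809, 1088, 1103, 1193, 1288, 1306, 2790, 2827, 2893.
n = 11.
r = 1 + (60/100)·(11 − 1) = 1 + 6 = 7.
r is an integer, so P60 is the value at rank 7: 1288.

1288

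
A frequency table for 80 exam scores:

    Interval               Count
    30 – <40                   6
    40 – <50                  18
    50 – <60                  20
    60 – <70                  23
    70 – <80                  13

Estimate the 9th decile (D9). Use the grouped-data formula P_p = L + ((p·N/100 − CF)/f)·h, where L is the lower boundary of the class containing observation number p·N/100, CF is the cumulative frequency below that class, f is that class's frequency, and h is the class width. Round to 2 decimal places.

N = 80; target position k = 90/100 · 80 = 72.
Cumulative frequencies: 6, 24, 44, 67, 80.
Observation 72 falls in the class 70 – <80.
L = 70, CF = 67, f = 13, h = 10.
P90 = 70 + ((72 − 67)/13)·10 = 70 + 3.84615 = 73.8462.

73.85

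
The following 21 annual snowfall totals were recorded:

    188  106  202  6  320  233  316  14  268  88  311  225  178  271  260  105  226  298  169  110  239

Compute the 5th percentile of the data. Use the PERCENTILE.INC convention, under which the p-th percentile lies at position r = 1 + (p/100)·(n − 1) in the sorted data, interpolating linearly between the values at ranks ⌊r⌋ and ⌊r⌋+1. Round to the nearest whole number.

Sorted: 6, 14, 88, 105, 106, 110, 169, 178, 188, 202, 225, 226, 233, 239, 260, 268, 271, 298, 311, 316, 320.
n = 21.
r = 1 + (5/100)·(21 − 1) = 1 + 1 = 2.
r is an integer, so P5 is the value at rank 2: 14.

14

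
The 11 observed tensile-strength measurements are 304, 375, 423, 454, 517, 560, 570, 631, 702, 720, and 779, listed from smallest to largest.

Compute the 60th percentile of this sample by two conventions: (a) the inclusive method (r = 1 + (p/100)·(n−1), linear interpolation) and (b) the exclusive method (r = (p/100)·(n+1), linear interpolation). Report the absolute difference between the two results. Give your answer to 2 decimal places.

12.20

n = 11.
(a) r = 7 → value at rank 7 = 570.
(b) r = 7.2; between ranks 7 (570) and 8 (631): 582.2.
|570 − 582.2| = 12.2.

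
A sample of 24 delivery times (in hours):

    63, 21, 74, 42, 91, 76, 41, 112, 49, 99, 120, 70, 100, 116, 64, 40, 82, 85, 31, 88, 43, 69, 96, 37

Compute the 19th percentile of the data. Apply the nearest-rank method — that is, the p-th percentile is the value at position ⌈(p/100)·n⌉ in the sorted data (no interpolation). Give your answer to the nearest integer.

41

Sorted: 21, 31, 37, 40, 41, 42, 43, 49, 63, 64, 69, 70, 74, 76, 82, 85, 88, 91, 96, 99, 100, 112, 116, 120.
n = 24.
Position = ⌈19/100 · 24⌉ = ⌈4.56⌉ = 5.
The value at rank 5 is 41.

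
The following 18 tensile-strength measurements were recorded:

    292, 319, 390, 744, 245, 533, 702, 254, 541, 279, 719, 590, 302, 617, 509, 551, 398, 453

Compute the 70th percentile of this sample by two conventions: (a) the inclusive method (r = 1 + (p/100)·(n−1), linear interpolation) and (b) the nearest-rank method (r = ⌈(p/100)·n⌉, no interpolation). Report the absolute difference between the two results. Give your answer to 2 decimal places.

Sorted: 245, 254, 279, 292, 302, 319, 390, 398, 453, 509, 533, 541, 551, 590, 617, 702, 719, 744.
n = 18.
(a) r = 12.9; between ranks 12 (541) and 13 (551): 550.
(b) the nearest-rank method: rank 13 → 551.
|550 − 551| = 1.

1.00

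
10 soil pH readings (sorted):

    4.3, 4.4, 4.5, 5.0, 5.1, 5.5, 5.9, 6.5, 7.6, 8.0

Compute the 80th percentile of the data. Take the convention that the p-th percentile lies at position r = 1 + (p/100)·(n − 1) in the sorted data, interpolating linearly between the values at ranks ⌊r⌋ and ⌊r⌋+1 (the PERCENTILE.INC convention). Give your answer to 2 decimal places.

6.72

n = 10.
r = 1 + (80/100)·(10 − 1) = 1 + 7.2 = 8.2.
Rank 8 is 6.5 and rank 9 is 7.6.
Interpolate: 6.5 + 0.2·(7.6 − 6.5) = 6.5 + 0.2·1.1 = 6.72.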